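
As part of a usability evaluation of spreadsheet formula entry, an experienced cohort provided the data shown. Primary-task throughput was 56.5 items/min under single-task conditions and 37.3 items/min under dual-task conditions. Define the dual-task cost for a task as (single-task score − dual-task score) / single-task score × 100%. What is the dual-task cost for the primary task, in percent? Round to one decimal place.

34.0

Cost = (56.5 − 37.3) / 56.5 × 100%
     = 19.2000 / 56.5 × 100% = 33.9823%.
≈ 34.0%.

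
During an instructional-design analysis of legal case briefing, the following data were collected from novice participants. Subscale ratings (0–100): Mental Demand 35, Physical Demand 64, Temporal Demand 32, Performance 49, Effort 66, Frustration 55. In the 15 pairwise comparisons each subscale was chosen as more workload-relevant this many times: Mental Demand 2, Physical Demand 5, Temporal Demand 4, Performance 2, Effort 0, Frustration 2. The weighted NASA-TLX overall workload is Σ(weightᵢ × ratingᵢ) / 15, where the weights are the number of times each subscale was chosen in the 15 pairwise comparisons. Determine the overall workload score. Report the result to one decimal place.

48.4

The tallies are the weights (they sum to 15).
Weighted sum = 2·35 + 5·64 + 4·32 + 2·49 + 0·66 + 2·55
            = 70 + 320 + 128 + 98 + 0 + 110 = 726.
Overall workload = 726 / 15 = 48.4000 ≈ 48.4.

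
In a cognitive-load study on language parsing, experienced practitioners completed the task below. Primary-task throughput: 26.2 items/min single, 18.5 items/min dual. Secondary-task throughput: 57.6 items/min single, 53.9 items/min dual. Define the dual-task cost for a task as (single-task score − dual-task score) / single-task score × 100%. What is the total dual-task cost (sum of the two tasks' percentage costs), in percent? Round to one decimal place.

Primary cost = (26.2 − 18.5) / 26.2 × 100% = 29.3893%.
Secondary cost = (57.6 − 53.9) / 57.6 × 100% = 6.4236%.
Total = 29.3893% + 6.4236% = 35.8129% ≈ 35.8%.

35.8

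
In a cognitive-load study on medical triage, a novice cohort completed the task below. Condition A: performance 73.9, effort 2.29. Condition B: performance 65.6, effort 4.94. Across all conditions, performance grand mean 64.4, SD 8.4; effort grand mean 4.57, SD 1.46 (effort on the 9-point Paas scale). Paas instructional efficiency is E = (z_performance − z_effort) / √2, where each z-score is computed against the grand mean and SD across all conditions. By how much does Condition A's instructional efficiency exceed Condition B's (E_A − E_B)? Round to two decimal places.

Condition A: z_P = (73.9 − 64.4)/8.4 = 1.1310; z_E = (2.29 − 4.57)/1.46 = -1.5616; E_A = (1.1310 − (-1.5616))/√2 = 1.9040.
Condition B: z_P = (65.6 − 64.4)/8.4 = 0.1429; z_E = (4.94 − 4.57)/1.46 = 0.2534; E_B = (0.1429 − 0.2534)/√2 = -0.0781.
E_A − E_B = 1.9040 − (-0.0781) = 1.9821 ≈ 1.98.

1.98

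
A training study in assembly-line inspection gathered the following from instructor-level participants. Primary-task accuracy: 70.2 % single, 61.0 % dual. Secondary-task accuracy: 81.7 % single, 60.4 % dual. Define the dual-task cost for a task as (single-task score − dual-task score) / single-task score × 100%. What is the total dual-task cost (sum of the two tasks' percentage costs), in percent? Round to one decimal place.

39.2

Primary cost = (70.2 − 61.0) / 70.2 × 100% = 13.1054%.
Secondary cost = (81.7 − 60.4) / 81.7 × 100% = 26.0710%.
Total = 13.1054% + 26.0710% = 39.1764% ≈ 39.2%.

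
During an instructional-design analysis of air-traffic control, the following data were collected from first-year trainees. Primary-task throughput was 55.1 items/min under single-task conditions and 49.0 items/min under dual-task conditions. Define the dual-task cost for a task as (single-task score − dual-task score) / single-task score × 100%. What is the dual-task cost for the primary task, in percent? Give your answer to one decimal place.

Cost = (55.1 − 49.0) / 55.1 × 100%
     = 6.1000 / 55.1 × 100% = 11.0708%.
≈ 11.1%.

11.1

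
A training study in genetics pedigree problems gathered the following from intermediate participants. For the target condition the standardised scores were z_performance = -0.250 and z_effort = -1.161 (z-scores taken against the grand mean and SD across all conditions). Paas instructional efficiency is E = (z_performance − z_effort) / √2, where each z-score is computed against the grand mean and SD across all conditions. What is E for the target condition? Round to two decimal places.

z_P − z_E = -0.250 − (-1.161) = 0.9110.
E = 0.9110 / √2 = 0.9110 / 1.41421 = 0.6442 ≈ 0.64.

0.64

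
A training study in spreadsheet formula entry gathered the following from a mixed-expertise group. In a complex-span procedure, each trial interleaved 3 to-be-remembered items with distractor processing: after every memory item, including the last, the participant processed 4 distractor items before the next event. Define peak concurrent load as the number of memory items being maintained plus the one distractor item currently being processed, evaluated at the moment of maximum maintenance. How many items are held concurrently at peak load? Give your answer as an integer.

Maintenance is greatest during the distractor(s) after memory item 3: all 3 memory items are being held.
One distractor item is concurrently being processed.
Peak concurrent load = 3 + 1 = 4 items.

4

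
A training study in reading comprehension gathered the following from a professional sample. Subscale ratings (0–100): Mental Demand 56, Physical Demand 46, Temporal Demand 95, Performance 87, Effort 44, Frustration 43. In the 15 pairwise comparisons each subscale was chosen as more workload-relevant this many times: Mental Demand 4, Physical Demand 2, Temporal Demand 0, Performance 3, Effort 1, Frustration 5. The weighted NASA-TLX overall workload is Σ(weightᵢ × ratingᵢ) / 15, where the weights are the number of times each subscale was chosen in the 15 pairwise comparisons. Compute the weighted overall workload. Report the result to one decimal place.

The tallies are the weights (they sum to 15).
Weighted sum = 4·56 + 2·46 + 0·95 + 3·87 + 1·44 + 5·43
            = 224 + 92 + 0 + 261 + 44 + 215 = 836.
Overall workload = 836 / 15 = 55.7333 ≈ 55.7.

55.7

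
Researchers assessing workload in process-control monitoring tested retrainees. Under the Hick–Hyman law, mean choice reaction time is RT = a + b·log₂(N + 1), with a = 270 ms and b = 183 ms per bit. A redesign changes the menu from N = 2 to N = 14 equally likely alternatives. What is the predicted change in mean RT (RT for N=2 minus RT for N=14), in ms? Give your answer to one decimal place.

-424.9

RT(2) = 270 + 183·log₂(3) = 270 + 183·1.5850 = 560.0550 ms.
RT(14) = 270 + 183·log₂(15) = 270 + 183·3.9069 = 984.9627 ms.
Difference = 560.0550 − 984.9627 = -424.9077 ≈ -424.9 ms.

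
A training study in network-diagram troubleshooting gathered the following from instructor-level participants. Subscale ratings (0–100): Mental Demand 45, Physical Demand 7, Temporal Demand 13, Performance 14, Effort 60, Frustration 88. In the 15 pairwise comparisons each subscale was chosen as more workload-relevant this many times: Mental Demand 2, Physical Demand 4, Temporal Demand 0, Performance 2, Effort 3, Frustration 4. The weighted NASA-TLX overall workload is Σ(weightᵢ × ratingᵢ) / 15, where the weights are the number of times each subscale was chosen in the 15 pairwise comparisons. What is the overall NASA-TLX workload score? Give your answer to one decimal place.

45.2

The tallies are the weights (they sum to 15).
Weighted sum = 2·45 + 4·7 + 0·13 + 2·14 + 3·60 + 4·88
            = 90 + 28 + 0 + 28 + 180 + 352 = 678.
Overall workload = 678 / 15 = 45.2000 ≈ 45.2.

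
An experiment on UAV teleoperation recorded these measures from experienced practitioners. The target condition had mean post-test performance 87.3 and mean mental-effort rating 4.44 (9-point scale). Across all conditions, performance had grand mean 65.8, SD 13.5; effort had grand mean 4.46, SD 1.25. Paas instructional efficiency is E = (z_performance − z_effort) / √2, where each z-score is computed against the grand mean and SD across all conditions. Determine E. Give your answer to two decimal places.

1.14

z_performance = (87.3 − 65.8) / 13.5 = 21.5000 / 13.5 = 1.5926.
z_effort = (4.44 − 4.46) / 1.25 = -0.0200 / 1.25 = -0.0160.
z_P − z_E = 1.5926 − (-0.0160) = 1.6086.
E = 1.6086 / √2 = 1.6086 / 1.41421 = 1.1375 ≈ 1.14.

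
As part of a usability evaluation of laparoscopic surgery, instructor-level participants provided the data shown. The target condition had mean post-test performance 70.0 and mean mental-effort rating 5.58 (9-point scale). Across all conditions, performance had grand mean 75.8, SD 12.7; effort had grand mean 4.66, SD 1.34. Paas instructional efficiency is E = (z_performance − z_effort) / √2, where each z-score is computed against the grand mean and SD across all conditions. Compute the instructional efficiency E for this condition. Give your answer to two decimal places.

z_performance = (70.0 − 75.8) / 12.7 = -5.8000 / 12.7 = -0.4567.
z_effort = (5.58 − 4.66) / 1.34 = 0.9200 / 1.34 = 0.6866.
z_P − z_E = -0.4567 − 0.6866 = -1.1433.
E = -1.1433 / √2 = -1.1433 / 1.41421 = -0.8084 ≈ -0.81.

-0.81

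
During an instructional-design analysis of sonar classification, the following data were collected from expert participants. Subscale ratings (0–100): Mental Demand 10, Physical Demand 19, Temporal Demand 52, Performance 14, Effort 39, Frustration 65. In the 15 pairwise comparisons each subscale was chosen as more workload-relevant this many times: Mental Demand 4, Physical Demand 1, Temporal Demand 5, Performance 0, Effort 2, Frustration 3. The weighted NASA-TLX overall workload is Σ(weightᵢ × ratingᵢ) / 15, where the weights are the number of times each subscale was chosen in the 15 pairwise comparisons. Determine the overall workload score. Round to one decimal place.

39.5

The tallies are the weights (they sum to 15).
Weighted sum = 4·10 + 1·19 + 5·52 + 0·14 + 2·39 + 3·65
            = 40 + 19 + 260 + 0 + 78 + 195 = 592.
Overall workload = 592 / 15 = 39.4667 ≈ 39.5.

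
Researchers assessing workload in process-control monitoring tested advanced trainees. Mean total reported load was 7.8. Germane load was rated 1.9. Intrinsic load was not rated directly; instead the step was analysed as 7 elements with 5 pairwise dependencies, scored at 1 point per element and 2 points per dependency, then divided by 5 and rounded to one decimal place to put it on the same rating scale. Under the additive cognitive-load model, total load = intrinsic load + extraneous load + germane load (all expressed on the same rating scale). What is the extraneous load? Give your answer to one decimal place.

Intrinsic (element-interactivity): (7 × 1 + 5 × 2) / 5 = 17 / 5 = 3.4000 → 3.4.
extraneous load = total − intrinsic − germane
             = 7.8 − 3.4 − 1.9 = 2.5.

2.5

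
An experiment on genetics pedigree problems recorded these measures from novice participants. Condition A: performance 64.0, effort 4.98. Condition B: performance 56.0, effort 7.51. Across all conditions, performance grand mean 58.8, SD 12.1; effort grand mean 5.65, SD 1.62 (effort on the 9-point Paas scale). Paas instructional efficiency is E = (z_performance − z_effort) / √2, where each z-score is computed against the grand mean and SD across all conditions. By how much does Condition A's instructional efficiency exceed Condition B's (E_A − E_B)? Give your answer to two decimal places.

1.57

Condition A: z_P = (64.0 − 58.8)/12.1 = 0.4298; z_E = (4.98 − 5.65)/1.62 = -0.4136; E_A = (0.4298 − (-0.4136))/√2 = 0.5964.
Condition B: z_P = (56.0 − 58.8)/12.1 = -0.2314; z_E = (7.51 − 5.65)/1.62 = 1.1481; E_B = (-0.2314 − 1.1481)/√2 = -0.9755.
E_A − E_B = 0.5964 − (-0.9755) = 1.5719 ≈ 1.57.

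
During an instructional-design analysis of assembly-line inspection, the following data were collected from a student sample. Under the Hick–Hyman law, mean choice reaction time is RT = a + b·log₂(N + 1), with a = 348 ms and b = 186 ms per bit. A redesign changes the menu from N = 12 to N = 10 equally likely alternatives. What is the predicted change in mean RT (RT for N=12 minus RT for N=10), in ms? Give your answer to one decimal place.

RT(12) = 348 + 186·log₂(13) = 348 + 186·3.7004 = 1036.2744 ms.
RT(10) = 348 + 186·log₂(11) = 348 + 186·3.4594 = 991.4484 ms.
Difference = 1036.2744 − 991.4484 = 44.8260 ≈ 44.8 ms.

44.8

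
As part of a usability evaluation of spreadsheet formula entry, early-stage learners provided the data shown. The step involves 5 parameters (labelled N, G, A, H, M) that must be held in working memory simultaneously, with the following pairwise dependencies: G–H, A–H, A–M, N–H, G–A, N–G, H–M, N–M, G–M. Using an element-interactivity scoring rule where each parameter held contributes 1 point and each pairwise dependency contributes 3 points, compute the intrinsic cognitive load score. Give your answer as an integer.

Count of parameters held simultaneously: 5.
Count of pairwise dependencies listed: 9.
Element contribution: 5 × 1 = 5.
Interaction contribution: 9 × 3 = 27.
Intrinsic load = 5 + 27 = 32.

32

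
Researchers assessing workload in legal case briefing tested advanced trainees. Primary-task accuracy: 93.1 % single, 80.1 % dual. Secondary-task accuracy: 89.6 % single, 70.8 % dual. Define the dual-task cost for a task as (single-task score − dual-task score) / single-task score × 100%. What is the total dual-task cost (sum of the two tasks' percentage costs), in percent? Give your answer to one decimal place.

Primary cost = (93.1 − 80.1) / 93.1 × 100% = 13.9635%.
Secondary cost = (89.6 − 70.8) / 89.6 × 100% = 20.9821%.
Total = 13.9635% + 20.9821% = 34.9456% ≈ 34.9%.

34.9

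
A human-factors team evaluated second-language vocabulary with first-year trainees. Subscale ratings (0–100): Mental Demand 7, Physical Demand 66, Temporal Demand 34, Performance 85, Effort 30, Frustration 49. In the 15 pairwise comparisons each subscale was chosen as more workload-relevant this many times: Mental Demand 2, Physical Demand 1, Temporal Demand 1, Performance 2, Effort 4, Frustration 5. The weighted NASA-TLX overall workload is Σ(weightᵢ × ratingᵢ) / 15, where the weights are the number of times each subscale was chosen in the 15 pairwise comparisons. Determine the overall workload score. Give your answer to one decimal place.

The tallies are the weights (they sum to 15).
Weighted sum = 2·7 + 1·66 + 1·34 + 2·85 + 4·30 + 5·49
            = 14 + 66 + 34 + 170 + 120 + 245 = 649.
Overall workload = 649 / 15 = 43.2667 ≈ 43.3.

43.3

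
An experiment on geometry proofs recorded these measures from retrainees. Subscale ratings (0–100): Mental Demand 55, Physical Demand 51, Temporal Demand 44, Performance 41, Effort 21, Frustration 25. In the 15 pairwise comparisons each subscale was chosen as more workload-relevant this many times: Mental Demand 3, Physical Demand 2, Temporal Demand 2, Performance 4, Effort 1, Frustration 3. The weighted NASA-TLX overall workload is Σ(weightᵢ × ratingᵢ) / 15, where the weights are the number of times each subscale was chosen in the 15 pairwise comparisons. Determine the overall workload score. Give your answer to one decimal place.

The tallies are the weights (they sum to 15).
Weighted sum = 3·55 + 2·51 + 2·44 + 4·41 + 1·21 + 3·25
            = 165 + 102 + 88 + 164 + 21 + 75 = 615.
Overall workload = 615 / 15 = 41.0000 ≈ 41.0.

41.0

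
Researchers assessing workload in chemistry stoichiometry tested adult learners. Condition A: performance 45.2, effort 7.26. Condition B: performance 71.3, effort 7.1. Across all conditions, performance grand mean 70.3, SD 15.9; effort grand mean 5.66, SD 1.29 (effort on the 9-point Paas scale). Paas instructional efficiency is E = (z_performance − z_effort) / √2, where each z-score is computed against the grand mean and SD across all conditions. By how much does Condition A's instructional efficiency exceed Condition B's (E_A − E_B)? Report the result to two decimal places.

-1.25

Condition A: z_P = (45.2 − 70.3)/15.9 = -1.5786; z_E = (7.26 − 5.66)/1.29 = 1.2403; E_A = (-1.5786 − 1.2403)/√2 = -1.9933.
Condition B: z_P = (71.3 − 70.3)/15.9 = 0.0629; z_E = (7.1 − 5.66)/1.29 = 1.1163; E_B = (0.0629 − 1.1163)/√2 = -0.7449.
E_A − E_B = -1.9933 − (-0.7449) = -1.2484 ≈ -1.25.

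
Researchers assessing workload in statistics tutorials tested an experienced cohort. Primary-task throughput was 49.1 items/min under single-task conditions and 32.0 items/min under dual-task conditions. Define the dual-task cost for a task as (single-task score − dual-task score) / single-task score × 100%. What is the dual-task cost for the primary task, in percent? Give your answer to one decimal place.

34.8

Cost = (49.1 − 32.0) / 49.1 × 100%
     = 17.1000 / 49.1 × 100% = 34.8269%.
≈ 34.8%.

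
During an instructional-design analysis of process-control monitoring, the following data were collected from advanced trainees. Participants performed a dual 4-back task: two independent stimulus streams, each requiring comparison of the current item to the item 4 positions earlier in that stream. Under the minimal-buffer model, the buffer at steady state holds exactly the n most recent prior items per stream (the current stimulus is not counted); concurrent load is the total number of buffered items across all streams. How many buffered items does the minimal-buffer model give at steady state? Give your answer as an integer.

Each stream's buffer holds its 4 most recent prior items.
Two independent streams: 2 × 4 = 8 buffered items at steady state.

8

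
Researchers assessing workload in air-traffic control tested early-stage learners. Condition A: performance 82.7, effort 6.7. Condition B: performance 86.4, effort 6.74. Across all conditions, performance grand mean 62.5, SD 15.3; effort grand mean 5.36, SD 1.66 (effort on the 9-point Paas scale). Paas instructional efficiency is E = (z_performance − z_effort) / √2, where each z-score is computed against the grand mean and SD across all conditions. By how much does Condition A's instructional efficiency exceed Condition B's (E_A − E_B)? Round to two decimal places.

Condition A: z_P = (82.7 − 62.5)/15.3 = 1.3203; z_E = (6.7 − 5.36)/1.66 = 0.8072; E_A = (1.3203 − 0.8072)/√2 = 0.3628.
Condition B: z_P = (86.4 − 62.5)/15.3 = 1.5621; z_E = (6.74 − 5.36)/1.66 = 0.8313; E_B = (1.5621 − 0.8313)/√2 = 0.5168.
E_A − E_B = 0.3628 − 0.5168 = -0.1540 ≈ -0.15.

-0.15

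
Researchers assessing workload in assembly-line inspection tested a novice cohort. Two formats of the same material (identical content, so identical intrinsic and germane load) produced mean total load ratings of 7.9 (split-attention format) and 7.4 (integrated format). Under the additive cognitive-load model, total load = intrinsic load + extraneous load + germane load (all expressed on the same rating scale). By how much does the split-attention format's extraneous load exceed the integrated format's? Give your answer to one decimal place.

Intrinsic and germane load are equal across formats, so the difference in total load equals the difference in extraneous load.
Extraneous-load difference = 7.9 − 7.4 = 0.5.

0.5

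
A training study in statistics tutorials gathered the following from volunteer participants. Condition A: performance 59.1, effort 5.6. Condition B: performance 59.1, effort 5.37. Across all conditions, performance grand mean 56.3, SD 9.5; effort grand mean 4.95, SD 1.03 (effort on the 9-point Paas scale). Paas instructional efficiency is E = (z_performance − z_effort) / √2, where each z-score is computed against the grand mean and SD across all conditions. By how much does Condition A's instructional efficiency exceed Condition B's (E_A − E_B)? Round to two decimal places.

Condition A: z_P = (59.1 − 56.3)/9.5 = 0.2947; z_E = (5.6 − 4.95)/1.03 = 0.6311; E_A = (0.2947 − 0.6311)/√2 = -0.2379.
Condition B: z_P = (59.1 − 56.3)/9.5 = 0.2947; z_E = (5.37 − 4.95)/1.03 = 0.4078; E_B = (0.2947 − 0.4078)/√2 = -0.0800.
E_A − E_B = -0.2379 − (-0.0800) = -0.1579 ≈ -0.16.

-0.16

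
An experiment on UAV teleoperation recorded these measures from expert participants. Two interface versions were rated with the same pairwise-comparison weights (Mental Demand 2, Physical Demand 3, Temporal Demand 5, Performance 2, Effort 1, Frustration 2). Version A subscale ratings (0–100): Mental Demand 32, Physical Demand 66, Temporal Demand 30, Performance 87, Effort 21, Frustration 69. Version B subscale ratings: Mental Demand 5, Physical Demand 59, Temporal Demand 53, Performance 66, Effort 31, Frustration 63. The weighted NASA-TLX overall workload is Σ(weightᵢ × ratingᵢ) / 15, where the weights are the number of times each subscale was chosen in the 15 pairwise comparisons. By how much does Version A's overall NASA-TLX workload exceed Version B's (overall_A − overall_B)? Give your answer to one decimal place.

0.3

Version A weighted sum = 2·32 + 3·66 + 5·30 + 2·87 + 1·21 + 2·69 = 64 + 198 + 150 + 174 + 21 + 138 = 745; overall_A = 745/15 = 49.6667.
Version B weighted sum = 2·5 + 3·59 + 5·53 + 2·66 + 1·31 + 2·63 = 10 + 177 + 265 + 132 + 31 + 126 = 741; overall_B = 741/15 = 49.4000.
Difference = 49.6667 − 49.4000 = 0.2667 ≈ 0.3.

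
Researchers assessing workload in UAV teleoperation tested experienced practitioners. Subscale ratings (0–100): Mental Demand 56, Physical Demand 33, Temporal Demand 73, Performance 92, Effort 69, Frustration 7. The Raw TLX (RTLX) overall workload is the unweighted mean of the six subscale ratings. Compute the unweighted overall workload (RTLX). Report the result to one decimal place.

Sum of ratings = 56 + 33 + 73 + 92 + 69 + 7 = 330.
RTLX = 330 / 6 = 55.0000 ≈ 55.0.

55.0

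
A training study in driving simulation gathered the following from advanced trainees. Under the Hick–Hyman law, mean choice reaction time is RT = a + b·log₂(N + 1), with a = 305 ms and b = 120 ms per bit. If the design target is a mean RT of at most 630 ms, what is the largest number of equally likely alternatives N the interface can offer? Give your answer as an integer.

Set 305 + 120·log₂(N + 1) ≤ 630.
log₂(N + 1) ≤ (630 − 305) / 120 = 2.7083.
N + 1 ≤ 2^2.7083 = 6.5355.
N ≤ 5.5355, so the largest integer N is 5.

5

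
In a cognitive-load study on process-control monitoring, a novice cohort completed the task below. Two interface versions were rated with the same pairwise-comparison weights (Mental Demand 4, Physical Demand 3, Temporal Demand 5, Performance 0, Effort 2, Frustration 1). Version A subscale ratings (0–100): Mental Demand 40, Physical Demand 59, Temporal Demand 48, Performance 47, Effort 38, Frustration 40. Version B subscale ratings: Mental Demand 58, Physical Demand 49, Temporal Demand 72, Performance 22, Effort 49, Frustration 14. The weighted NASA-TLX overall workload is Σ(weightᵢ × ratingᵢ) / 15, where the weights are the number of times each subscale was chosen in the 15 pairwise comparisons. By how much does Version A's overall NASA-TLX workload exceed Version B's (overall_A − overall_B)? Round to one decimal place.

-10.5

Version A weighted sum = 4·40 + 3·59 + 5·48 + 0·47 + 2·38 + 1·40 = 160 + 177 + 240 + 0 + 76 + 40 = 693; overall_A = 693/15 = 46.2000.
Version B weighted sum = 4·58 + 3·49 + 5·72 + 0·22 + 2·49 + 1·14 = 232 + 147 + 360 + 0 + 98 + 14 = 851; overall_B = 851/15 = 56.7333.
Difference = 46.2000 − 56.7333 = -10.5333 ≈ -10.5.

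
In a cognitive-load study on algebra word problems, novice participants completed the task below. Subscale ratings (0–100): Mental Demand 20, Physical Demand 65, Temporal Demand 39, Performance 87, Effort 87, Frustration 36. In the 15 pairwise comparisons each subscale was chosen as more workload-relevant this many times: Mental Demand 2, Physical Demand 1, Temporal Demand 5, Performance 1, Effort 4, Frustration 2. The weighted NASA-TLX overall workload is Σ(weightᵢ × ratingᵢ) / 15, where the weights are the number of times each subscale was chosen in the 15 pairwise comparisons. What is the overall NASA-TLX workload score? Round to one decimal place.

The tallies are the weights (they sum to 15).
Weighted sum = 2·20 + 1·65 + 5·39 + 1·87 + 4·87 + 2·36
            = 40 + 65 + 195 + 87 + 348 + 72 = 807.
Overall workload = 807 / 15 = 53.8000 ≈ 53.8.

53.8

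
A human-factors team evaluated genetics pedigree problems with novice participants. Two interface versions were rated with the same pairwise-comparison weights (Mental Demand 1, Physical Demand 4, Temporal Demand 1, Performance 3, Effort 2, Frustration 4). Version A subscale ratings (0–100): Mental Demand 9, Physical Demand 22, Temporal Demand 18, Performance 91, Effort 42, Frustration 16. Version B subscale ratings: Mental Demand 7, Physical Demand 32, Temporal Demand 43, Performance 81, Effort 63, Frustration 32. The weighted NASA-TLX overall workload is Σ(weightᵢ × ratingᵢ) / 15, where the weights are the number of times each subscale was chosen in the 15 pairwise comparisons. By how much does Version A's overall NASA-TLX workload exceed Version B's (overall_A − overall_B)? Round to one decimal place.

-9.3

Version A weighted sum = 1·9 + 4·22 + 1·18 + 3·91 + 2·42 + 4·16 = 9 + 88 + 18 + 273 + 84 + 64 = 536; overall_A = 536/15 = 35.7333.
Version B weighted sum = 1·7 + 4·32 + 1·43 + 3·81 + 2·63 + 4·32 = 7 + 128 + 43 + 243 + 126 + 128 = 675; overall_B = 675/15 = 45.0000.
Difference = 35.7333 − 45.0000 = -9.2667 ≈ -9.3.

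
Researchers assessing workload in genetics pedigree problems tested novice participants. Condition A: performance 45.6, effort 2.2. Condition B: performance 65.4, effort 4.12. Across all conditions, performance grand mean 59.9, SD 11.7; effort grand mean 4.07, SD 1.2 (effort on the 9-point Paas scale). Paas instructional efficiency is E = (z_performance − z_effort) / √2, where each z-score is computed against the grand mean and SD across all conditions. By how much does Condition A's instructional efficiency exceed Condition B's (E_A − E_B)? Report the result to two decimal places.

-0.07

Condition A: z_P = (45.6 − 59.9)/11.7 = -1.2222; z_E = (2.2 − 4.07)/1.2 = -1.5583; E_A = (-1.2222 − (-1.5583))/√2 = 0.2377.
Condition B: z_P = (65.4 − 59.9)/11.7 = 0.4701; z_E = (4.12 − 4.07)/1.2 = 0.0417; E_B = (0.4701 − 0.0417)/√2 = 0.3029.
E_A − E_B = 0.2377 − 0.3029 = -0.0652 ≈ -0.07.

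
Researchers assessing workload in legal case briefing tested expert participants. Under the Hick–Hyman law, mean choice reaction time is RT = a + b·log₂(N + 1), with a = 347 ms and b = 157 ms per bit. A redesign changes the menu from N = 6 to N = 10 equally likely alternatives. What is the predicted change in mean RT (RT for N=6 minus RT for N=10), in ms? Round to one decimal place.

RT(6) = 347 + 157·log₂(7) = 347 + 157·2.8074 = 787.7618 ms.
RT(10) = 347 + 157·log₂(11) = 347 + 157·3.4594 = 890.1258 ms.
Difference = 787.7618 − 890.1258 = -102.3640 ≈ -102.4 ms.

-102.4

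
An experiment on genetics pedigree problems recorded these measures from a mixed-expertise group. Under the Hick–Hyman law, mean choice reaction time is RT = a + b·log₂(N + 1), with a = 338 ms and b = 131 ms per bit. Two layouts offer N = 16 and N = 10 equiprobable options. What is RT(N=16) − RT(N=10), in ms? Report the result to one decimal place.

82.3

RT(16) = 338 + 131·log₂(17) = 338 + 131·4.0875 = 873.4625 ms.
RT(10) = 338 + 131·log₂(11) = 338 + 131·3.4594 = 791.1814 ms.
Difference = 873.4625 − 791.1814 = 82.2811 ≈ 82.3 ms.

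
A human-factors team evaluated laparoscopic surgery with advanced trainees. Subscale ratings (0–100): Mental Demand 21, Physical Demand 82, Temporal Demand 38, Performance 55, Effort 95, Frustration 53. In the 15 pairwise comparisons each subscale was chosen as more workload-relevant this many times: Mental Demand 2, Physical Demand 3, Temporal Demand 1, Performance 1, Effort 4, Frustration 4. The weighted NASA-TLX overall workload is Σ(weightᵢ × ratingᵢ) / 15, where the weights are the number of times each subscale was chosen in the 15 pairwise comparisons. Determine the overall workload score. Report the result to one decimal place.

The tallies are the weights (they sum to 15).
Weighted sum = 2·21 + 3·82 + 1·38 + 1·55 + 4·95 + 4·53
            = 42 + 246 + 38 + 55 + 380 + 212 = 973.
Overall workload = 973 / 15 = 64.8667 ≈ 64.9.

64.9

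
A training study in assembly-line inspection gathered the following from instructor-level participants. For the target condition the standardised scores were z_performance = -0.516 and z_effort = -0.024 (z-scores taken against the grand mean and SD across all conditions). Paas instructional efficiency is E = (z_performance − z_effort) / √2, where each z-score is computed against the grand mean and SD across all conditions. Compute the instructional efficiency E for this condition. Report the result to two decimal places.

-0.35

z_P − z_E = -0.516 − (-0.024) = -0.4920.
E = -0.4920 / √2 = -0.4920 / 1.41421 = -0.3479 ≈ -0.35.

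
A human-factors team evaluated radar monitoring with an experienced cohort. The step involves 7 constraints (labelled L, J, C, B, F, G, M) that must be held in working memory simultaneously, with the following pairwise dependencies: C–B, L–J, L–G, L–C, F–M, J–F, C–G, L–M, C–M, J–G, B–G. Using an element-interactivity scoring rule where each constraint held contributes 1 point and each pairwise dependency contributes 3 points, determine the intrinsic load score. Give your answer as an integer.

Count of constraints held simultaneously: 7.
Count of pairwise dependencies listed: 11.
Element contribution: 7 × 1 = 7.
Interaction contribution: 11 × 3 = 33.
Intrinsic load = 7 + 33 = 40.

40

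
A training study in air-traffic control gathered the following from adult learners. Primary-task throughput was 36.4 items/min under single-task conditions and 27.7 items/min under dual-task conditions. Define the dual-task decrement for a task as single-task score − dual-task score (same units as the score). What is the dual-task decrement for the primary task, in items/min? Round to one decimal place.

8.7

Decrement = 36.4 − 27.7 = 8.7000 items/min ≈ 8.7 items/min.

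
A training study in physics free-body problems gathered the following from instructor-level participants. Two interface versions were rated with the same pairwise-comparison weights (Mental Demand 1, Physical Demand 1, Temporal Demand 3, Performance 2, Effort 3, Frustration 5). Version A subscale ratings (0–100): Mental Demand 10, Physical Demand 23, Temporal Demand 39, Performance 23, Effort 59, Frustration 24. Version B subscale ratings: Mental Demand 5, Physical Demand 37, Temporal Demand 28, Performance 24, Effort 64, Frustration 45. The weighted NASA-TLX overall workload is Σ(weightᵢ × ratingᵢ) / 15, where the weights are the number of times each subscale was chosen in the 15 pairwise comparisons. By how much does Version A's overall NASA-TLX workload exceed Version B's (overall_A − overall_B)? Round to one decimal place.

-6.5

Version A weighted sum = 1·10 + 1·23 + 3·39 + 2·23 + 3·59 + 5·24 = 10 + 23 + 117 + 46 + 177 + 120 = 493; overall_A = 493/15 = 32.8667.
Version B weighted sum = 1·5 + 1·37 + 3·28 + 2·24 + 3·64 + 5·45 = 5 + 37 + 84 + 48 + 192 + 225 = 591; overall_B = 591/15 = 39.4000.
Difference = 32.8667 − 39.4000 = -6.5333 ≈ -6.5.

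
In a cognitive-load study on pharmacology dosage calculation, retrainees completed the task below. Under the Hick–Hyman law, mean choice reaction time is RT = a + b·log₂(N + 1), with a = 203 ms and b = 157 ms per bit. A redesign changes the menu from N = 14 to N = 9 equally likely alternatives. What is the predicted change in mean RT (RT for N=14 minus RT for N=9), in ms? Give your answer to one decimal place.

91.8

RT(14) = 203 + 157·log₂(15) = 203 + 157·3.9069 = 816.3833 ms.
RT(9) = 203 + 157·log₂(10) = 203 + 157·3.3219 = 724.5383 ms.
Difference = 816.3833 − 724.5383 = 91.8450 ≈ 91.8 ms.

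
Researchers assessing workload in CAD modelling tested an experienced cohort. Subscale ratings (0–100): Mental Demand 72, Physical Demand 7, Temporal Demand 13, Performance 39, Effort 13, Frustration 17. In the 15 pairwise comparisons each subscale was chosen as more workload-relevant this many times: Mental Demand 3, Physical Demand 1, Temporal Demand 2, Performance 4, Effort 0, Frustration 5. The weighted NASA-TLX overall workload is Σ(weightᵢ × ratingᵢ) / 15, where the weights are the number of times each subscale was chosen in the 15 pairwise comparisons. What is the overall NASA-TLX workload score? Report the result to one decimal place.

32.7

The tallies are the weights (they sum to 15).
Weighted sum = 3·72 + 1·7 + 2·13 + 4·39 + 0·13 + 5·17
            = 216 + 7 + 26 + 156 + 0 + 85 = 490.
Overall workload = 490 / 15 = 32.6667 ≈ 32.7.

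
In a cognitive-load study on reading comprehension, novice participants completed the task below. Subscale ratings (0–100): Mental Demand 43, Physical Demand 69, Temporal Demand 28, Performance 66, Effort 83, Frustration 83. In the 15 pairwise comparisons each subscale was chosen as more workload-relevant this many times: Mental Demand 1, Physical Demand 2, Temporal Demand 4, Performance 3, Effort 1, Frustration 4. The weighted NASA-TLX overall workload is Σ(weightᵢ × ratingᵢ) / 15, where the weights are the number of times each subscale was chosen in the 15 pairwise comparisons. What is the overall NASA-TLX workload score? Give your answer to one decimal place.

60.4

The tallies are the weights (they sum to 15).
Weighted sum = 1·43 + 2·69 + 4·28 + 3·66 + 1·83 + 4·83
            = 43 + 138 + 112 + 198 + 83 + 332 = 906.
Overall workload = 906 / 15 = 60.4000 ≈ 60.4.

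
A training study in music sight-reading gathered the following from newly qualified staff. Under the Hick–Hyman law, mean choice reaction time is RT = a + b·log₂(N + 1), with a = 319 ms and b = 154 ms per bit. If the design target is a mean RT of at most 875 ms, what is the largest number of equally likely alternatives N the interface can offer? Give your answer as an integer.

11

Set 319 + 154·log₂(N + 1) ≤ 875.
log₂(N + 1) ≤ (875 − 319) / 154 = 3.6104.
N + 1 ≤ 2^3.6104 = 12.2135.
N ≤ 11.2135, so the largest integer N is 11.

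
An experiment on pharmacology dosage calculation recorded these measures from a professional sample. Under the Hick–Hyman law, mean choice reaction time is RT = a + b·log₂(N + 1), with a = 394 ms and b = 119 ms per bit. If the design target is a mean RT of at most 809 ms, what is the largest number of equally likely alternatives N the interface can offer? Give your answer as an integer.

Set 394 + 119·log₂(N + 1) ≤ 809.
log₂(N + 1) ≤ (809 − 394) / 119 = 3.4874.
N + 1 ≤ 2^3.4874 = 11.2153.
N ≤ 10.2153, so the largest integer N is 10.

10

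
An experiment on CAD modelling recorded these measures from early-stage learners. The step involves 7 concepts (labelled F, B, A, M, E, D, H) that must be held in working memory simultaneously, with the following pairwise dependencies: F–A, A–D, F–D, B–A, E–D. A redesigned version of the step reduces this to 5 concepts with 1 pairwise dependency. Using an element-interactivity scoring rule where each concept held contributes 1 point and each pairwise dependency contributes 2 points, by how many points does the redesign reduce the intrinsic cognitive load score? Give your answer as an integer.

10

Original: 7 × 1 + 5 × 2 = 7 + 10 = 17.
Redesigned: 5 × 1 + 1 × 2 = 5 + 2 = 7.
Reduction = 17 − 7 = 10.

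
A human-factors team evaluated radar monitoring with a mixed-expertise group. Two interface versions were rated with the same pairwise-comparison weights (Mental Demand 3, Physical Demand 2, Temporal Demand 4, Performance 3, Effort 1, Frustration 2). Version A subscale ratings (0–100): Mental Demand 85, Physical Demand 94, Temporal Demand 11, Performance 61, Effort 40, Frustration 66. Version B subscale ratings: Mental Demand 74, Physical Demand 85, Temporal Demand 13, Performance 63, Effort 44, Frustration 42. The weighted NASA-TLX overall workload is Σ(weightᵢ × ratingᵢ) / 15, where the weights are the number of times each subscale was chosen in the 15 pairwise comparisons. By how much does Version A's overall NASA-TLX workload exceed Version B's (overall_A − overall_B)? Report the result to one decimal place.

5.4

Version A weighted sum = 3·85 + 2·94 + 4·11 + 3·61 + 1·40 + 2·66 = 255 + 188 + 44 + 183 + 40 + 132 = 842; overall_A = 842/15 = 56.1333.
Version B weighted sum = 3·74 + 2·85 + 4·13 + 3·63 + 1·44 + 2·42 = 222 + 170 + 52 + 189 + 44 + 84 = 761; overall_B = 761/15 = 50.7333.
Difference = 56.1333 − 50.7333 = 5.4000 ≈ 5.4.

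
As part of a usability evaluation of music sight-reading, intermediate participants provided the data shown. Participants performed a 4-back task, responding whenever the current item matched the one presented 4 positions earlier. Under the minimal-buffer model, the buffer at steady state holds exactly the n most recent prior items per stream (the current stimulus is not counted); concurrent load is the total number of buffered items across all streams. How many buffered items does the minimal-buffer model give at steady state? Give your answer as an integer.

The buffer holds the 4 most recent prior items.
Steady-state concurrent load = 4 items.

4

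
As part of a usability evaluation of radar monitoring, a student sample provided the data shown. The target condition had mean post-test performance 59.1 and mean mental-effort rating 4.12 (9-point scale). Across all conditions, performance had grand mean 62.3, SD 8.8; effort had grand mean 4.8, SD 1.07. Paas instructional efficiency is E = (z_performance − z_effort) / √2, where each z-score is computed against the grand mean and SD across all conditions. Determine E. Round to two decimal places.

0.19

z_performance = (59.1 − 62.3) / 8.8 = -3.2000 / 8.8 = -0.3636.
z_effort = (4.12 − 4.8) / 1.07 = -0.6800 / 1.07 = -0.6355.
z_P − z_E = -0.3636 − (-0.6355) = 0.2719.
E = 0.2719 / √2 = 0.2719 / 1.41421 = 0.1923 ≈ 0.19.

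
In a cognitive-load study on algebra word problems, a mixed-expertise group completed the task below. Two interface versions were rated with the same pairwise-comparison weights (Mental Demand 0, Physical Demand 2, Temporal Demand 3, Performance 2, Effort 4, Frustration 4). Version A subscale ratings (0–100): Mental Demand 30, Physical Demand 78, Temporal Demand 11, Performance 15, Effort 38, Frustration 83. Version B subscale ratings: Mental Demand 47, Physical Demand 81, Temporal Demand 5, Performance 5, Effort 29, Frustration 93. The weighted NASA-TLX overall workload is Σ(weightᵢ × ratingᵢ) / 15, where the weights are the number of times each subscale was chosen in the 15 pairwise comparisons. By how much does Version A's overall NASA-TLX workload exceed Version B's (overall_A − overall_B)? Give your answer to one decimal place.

1.9

Version A weighted sum = 0·30 + 2·78 + 3·11 + 2·15 + 4·38 + 4·83 = 0 + 156 + 33 + 30 + 152 + 332 = 703; overall_A = 703/15 = 46.8667.
Version B weighted sum = 0·47 + 2·81 + 3·5 + 2·5 + 4·29 + 4·93 = 0 + 162 + 15 + 10 + 116 + 372 = 675; overall_B = 675/15 = 45.0000.
Difference = 46.8667 − 45.0000 = 1.8667 ≈ 1.9.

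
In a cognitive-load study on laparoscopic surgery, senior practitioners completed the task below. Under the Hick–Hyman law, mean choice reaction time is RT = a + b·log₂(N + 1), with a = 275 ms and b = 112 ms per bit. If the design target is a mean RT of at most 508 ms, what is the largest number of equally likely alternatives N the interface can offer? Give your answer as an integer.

Set 275 + 112·log₂(N + 1) ≤ 508.
log₂(N + 1) ≤ (508 − 275) / 112 = 2.0804.
N + 1 ≤ 2^2.0804 = 4.2292.
N ≤ 3.2292, so the largest integer N is 3.

3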